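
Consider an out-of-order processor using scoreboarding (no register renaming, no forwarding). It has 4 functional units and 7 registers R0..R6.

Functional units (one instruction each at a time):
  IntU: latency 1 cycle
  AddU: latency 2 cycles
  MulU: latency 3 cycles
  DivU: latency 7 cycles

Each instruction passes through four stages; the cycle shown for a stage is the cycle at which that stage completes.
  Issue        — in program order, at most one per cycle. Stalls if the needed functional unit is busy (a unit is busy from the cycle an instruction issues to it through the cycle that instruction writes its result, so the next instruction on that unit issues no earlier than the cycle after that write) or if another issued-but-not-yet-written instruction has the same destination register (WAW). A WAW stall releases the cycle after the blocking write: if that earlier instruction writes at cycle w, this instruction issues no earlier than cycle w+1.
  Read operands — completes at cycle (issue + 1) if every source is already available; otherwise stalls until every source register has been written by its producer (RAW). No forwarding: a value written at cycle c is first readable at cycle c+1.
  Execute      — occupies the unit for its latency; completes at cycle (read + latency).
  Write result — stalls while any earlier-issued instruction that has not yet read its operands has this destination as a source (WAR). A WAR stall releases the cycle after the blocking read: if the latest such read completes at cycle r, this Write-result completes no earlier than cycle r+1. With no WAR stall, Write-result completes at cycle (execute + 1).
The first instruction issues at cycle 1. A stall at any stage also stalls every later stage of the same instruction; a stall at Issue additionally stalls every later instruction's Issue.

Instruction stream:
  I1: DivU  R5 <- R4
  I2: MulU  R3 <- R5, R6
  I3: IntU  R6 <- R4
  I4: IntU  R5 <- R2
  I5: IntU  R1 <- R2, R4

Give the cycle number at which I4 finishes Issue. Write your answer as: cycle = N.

cycle = 13

[1] I1 dispatched to DivU
[2] I1 operands ready · I2 dispatched to MulU
[3] I3 dispatched to IntU
[4] I3 operands ready
[5] I3 complete
[9] I1 complete
[10] R5←I1
[11] I2 operands ready
[12] R6←I3
[13] I4 dispatched to IntU
[14] I2 complete · I4 operands ready
[15] R3←I2 · I4 complete
[16] R5←I4
[17] I5 dispatched to IntU
[18] I5 operands ready
[19] I5 complete
[20] R1←I5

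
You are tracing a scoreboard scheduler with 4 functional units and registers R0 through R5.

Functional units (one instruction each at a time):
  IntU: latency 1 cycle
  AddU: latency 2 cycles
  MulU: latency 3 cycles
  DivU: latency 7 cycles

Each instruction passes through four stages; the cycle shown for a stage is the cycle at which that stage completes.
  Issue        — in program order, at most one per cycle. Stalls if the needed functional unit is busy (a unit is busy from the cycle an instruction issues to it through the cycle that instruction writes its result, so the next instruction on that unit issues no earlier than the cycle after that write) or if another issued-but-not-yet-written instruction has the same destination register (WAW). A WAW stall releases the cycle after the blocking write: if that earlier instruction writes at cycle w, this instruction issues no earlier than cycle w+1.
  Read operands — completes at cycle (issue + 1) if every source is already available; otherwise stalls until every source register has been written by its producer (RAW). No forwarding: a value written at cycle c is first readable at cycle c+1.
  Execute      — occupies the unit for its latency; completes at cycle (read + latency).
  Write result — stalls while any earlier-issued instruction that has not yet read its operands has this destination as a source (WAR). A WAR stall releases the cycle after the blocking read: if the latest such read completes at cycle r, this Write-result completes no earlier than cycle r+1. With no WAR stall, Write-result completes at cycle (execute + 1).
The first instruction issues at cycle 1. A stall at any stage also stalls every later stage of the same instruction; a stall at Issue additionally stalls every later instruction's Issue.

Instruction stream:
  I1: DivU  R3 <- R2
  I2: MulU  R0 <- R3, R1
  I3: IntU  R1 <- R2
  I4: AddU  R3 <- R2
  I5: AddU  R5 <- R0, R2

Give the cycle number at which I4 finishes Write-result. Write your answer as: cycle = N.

cycle 1: I1 dispatched to DivU
cycle 2: I1 operands ready, I2 dispatched to MulU
cycle 3: I3 dispatched to IntU
cycle 4: I3 operands ready
cycle 5: I3 complete
cycle 9: I1 complete
cycle 10: R3←I1
cycle 11: I2 operands ready, I4 dispatched to AddU
cycle 12: R1←I3, I4 operands ready
cycle 14: I2 complete, I4 complete
cycle 15: R0←I2, R3←I4
cycle 16: I5 dispatched to AddU
cycle 17: I5 operands ready
cycle 19: I5 complete
cycle 20: R5←I5

cycle = 15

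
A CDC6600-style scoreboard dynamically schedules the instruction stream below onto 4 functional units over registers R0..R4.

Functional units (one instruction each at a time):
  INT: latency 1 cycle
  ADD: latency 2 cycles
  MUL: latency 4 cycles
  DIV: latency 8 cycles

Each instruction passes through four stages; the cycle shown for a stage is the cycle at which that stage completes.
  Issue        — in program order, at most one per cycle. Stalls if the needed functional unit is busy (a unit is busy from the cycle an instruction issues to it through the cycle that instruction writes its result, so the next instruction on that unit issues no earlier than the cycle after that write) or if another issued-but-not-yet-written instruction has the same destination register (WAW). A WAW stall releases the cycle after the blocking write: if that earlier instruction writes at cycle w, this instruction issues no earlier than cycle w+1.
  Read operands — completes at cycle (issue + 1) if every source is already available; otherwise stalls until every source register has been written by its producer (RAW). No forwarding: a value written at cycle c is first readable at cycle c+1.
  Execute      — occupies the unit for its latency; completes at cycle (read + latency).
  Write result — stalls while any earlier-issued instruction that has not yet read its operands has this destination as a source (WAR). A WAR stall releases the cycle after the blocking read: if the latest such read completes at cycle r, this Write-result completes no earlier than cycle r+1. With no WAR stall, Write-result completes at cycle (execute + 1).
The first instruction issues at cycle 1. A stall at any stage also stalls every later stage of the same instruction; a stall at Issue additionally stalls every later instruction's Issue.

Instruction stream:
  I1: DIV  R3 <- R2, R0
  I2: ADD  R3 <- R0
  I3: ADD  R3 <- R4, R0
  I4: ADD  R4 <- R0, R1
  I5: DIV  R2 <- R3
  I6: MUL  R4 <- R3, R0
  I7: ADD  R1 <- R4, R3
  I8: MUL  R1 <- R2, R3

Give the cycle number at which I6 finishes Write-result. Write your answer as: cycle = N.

cycle = 33

1) issue 1, read 2, done 10, write 11
2) issue 12, read 13, done 15, write 16  <WAW R3: wait I1 write@11>
3) issue 17, read 18, done 20, write 21  <struct: ADD busy until I2 writes@16>
4) issue 22, read 23, done 25, write 26  <struct: ADD busy until I3 writes@21>
5) issue 23, read 24, done 32, write 33
6) issue 27, read 28, done 32, write 33  <WAW R4: wait I4 write@26>
7) issue 28, read 34, done 36, write 37  <RAW R4: wait I6 write@33>
8) issue 38, read 39, done 43, write 44  <WAW R1: wait I7 write@37>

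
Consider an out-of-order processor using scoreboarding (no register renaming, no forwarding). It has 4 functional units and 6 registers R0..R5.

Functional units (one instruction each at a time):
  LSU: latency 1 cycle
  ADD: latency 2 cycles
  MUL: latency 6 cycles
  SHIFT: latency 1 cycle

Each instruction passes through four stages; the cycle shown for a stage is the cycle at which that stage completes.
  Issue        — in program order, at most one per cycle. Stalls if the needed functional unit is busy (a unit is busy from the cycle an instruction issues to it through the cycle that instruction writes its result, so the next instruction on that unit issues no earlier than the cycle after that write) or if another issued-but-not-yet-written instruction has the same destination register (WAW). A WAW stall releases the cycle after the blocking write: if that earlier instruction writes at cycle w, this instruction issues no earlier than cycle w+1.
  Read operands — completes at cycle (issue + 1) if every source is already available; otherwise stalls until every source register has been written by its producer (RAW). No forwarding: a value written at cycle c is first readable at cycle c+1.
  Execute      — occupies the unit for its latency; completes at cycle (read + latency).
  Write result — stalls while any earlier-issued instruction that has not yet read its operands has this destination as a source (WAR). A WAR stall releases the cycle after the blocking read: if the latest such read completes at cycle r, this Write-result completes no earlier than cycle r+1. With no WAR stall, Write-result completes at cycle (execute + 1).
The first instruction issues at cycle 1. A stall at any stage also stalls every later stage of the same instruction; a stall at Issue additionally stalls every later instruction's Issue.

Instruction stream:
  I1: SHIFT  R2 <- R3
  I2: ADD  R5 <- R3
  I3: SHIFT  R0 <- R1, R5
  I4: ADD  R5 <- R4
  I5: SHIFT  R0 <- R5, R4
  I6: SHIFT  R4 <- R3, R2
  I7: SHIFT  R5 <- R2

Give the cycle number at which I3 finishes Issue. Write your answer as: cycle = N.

c1: I1→SHIFT
c2: I1 RO; I2→ADD
c3: I1 EX; I2 RO
c4: I1 WR R2
c5: I2 EX; I3→SHIFT
c6: I2 WR R5
c7: I3 RO; I4→ADD
c8: I3 EX; I4 RO
c9: I3 WR R0
c10: I4 EX; I5→SHIFT
c11: I4 WR R5
c12: I5 RO
c13: I5 EX
c14: I5 WR R0
c15: I6→SHIFT
c16: I6 RO
c17: I6 EX
c18: I6 WR R4
c19: I7→SHIFT
c20: I7 RO
c21: I7 EX
c22: I7 WR R5

cycle = 5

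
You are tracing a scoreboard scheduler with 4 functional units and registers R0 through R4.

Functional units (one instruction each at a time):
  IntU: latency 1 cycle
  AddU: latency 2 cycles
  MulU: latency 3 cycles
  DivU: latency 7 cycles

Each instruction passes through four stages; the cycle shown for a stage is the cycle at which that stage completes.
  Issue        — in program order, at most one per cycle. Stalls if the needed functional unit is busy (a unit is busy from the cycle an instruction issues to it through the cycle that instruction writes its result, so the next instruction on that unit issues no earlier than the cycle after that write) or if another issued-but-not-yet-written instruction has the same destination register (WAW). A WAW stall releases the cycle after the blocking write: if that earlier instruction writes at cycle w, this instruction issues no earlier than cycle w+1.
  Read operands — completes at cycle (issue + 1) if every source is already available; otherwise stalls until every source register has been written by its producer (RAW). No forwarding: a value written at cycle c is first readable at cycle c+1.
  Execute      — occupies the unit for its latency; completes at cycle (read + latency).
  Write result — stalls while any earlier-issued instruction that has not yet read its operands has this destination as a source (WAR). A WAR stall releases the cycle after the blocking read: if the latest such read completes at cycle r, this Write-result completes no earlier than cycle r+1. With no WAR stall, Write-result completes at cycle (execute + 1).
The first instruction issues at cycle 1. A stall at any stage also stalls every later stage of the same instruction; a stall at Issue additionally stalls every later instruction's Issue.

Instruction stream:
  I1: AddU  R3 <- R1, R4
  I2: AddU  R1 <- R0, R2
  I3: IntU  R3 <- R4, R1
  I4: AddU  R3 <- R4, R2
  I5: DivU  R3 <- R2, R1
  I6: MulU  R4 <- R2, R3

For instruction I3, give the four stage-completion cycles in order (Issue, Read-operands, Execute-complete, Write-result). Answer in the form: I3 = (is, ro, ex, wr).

t=1  I1 dispatched to AddU
t=2  I1 operands ready
t=4  I1 complete
t=5  R3←I1
t=6  I2 dispatched to AddU
t=7  I2 operands ready; I3 dispatched to IntU
t=9  I2 complete
t=10  R1←I2
t=11  I3 operands ready
t=12  I3 complete
t=13  R3←I3
t=14  I4 dispatched to AddU
t=15  I4 operands ready
t=17  I4 complete
t=18  R3←I4
t=19  I5 dispatched to DivU
t=20  I5 operands ready; I6 dispatched to MulU
t=27  I5 complete
t=28  R3←I5
t=29  I6 operands ready
t=32  I6 complete
t=33  R4←I6

I3 = (7, 11, 12, 13)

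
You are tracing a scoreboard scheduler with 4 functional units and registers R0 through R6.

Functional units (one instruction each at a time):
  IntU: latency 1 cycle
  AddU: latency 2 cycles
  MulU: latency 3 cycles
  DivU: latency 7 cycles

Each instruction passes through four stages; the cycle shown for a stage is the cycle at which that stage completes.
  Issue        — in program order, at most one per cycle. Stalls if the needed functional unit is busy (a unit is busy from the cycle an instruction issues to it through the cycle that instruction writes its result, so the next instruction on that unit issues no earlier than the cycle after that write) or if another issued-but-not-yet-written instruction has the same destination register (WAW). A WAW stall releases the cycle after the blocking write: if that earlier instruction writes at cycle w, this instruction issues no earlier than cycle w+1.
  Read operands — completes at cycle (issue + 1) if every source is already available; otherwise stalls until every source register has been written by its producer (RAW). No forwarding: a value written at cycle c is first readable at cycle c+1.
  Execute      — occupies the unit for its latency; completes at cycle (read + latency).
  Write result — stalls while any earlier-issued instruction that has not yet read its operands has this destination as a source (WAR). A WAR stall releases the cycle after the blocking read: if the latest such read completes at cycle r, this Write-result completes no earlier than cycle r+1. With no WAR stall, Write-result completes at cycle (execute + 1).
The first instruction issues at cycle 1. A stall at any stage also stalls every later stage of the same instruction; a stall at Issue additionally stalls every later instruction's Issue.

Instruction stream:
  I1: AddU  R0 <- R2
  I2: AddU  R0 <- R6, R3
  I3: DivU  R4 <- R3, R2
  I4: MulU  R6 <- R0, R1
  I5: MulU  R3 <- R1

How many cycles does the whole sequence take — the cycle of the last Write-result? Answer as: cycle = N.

I1: IS=1 RO=2 EX=4 WR=5
I2: IS=6 RO=7 EX=9 WR=10  [struct: AddU busy until I1 writes@5]
I3: IS=7 RO=8 EX=15 WR=16
I4: IS=8 RO=11 EX=14 WR=15  [RAW R0: wait I2 write@10]
I5: IS=16 RO=17 EX=20 WR=21  [struct: MulU busy until I4 writes@15]

cycle = 21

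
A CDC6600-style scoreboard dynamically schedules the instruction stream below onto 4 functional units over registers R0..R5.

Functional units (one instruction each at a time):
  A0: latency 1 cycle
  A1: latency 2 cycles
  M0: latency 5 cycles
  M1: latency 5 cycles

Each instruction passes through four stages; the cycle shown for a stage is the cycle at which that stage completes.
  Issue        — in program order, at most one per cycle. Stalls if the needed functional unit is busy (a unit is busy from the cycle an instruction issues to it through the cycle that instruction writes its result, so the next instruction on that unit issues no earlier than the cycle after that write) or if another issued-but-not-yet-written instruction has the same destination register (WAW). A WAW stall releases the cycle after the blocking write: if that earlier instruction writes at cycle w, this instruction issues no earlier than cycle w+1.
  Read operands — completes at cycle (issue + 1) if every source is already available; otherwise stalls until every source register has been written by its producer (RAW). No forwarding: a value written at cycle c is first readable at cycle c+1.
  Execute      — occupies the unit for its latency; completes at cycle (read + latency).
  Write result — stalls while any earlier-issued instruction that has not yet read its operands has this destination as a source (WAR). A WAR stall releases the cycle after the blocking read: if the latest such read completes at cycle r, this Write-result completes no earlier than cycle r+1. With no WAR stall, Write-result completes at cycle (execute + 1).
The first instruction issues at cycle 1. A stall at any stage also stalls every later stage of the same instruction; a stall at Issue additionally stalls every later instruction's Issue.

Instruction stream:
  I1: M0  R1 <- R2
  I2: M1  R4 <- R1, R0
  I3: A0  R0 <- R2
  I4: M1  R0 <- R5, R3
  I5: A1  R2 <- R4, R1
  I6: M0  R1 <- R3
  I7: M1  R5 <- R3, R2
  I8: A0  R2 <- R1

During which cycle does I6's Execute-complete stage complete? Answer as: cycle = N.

c1: issue I1 (M0)
c2: I1 read-ops · issue I2 (M1)
c3: issue I3 (A0)
c4: I3 read-ops
c5: I3 finished on A0
c7: I1 finished on M0
c8: I1→R1
c9: I2 read-ops
c10: I3→R0
c14: I2 finished on M1
c15: I2→R4
c16: issue I4 (M1)
c17: I4 read-ops · issue I5 (A1)
c18: I5 read-ops · issue I6 (M0)
c19: I6 read-ops
c20: I5 finished on A1
c21: I5→R2
c22: I4 finished on M1
c23: I4→R0
c24: I6 finished on M0 · issue I7 (M1)
c25: I6→R1 · I7 read-ops · issue I8 (A0)
c26: I8 read-ops
c27: I8 finished on A0
c28: I8→R2
c30: I7 finished on M1
c31: I7→R5

cycle = 24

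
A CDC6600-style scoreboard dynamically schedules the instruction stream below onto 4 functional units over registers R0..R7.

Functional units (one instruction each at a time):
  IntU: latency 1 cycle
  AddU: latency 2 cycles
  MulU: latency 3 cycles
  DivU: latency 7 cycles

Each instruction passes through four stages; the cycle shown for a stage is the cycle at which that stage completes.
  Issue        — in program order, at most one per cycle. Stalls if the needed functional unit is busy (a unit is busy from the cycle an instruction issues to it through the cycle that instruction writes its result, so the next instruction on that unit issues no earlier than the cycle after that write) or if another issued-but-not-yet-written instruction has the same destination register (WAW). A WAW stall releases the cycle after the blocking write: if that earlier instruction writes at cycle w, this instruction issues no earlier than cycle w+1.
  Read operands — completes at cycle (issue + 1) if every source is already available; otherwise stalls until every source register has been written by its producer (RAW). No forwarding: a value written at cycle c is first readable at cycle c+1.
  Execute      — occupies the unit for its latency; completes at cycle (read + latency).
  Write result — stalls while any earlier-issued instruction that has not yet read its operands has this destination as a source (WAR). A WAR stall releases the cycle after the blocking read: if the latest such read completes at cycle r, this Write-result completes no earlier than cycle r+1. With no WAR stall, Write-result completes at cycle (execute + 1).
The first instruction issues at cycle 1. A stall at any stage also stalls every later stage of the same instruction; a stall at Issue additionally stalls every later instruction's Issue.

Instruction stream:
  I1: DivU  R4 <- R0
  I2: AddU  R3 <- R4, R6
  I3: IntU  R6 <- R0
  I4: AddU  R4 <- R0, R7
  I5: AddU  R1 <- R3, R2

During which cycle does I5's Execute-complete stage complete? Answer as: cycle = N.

c1: issue I1 (DivU)
c2: I1 read-ops, issue I2 (AddU)
c3: issue I3 (IntU)
c4: I3 read-ops
c5: I3 finished on IntU
c9: I1 finished on DivU
c10: I1→R4
c11: I2 read-ops
c12: I3→R6
c13: I2 finished on AddU
c14: I2→R3
c15: issue I4 (AddU)
c16: I4 read-ops
c18: I4 finished on AddU
c19: I4→R4
c20: issue I5 (AddU)
c21: I5 read-ops
c23: I5 finished on AddU
c24: I5→R1

cycle = 23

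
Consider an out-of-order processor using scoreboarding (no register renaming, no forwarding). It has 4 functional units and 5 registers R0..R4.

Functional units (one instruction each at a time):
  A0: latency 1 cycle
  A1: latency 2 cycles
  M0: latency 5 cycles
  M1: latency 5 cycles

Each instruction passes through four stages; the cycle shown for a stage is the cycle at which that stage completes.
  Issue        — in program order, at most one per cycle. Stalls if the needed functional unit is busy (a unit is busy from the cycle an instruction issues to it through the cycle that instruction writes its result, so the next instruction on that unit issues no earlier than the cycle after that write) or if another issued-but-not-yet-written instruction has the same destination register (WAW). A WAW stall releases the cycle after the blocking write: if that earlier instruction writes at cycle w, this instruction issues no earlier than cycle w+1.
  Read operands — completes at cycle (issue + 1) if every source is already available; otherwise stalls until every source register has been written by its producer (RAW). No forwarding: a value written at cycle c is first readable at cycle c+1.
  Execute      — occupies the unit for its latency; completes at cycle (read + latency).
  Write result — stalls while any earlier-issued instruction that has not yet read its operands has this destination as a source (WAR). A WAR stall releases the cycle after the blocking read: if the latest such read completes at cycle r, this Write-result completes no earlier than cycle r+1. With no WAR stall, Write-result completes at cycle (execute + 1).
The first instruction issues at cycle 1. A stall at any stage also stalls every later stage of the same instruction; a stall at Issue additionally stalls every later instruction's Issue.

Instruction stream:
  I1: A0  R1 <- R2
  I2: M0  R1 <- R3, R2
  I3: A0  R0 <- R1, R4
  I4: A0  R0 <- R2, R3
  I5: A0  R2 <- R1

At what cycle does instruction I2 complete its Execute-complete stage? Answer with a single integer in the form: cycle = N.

c1: I1 issues→A0
c2: I1 reads
c3: I1 exec-done
c4: I1 writes R1
c5: I2 issues→M0
c6: I2 reads, I3 issues→A0
c11: I2 exec-done
c12: I2 writes R1
c13: I3 reads
c14: I3 exec-done
c15: I3 writes R0
c16: I4 issues→A0
c17: I4 reads
c18: I4 exec-done
c19: I4 writes R0
c20: I5 issues→A0
c21: I5 reads
c22: I5 exec-done
c23: I5 writes R2

cycle = 11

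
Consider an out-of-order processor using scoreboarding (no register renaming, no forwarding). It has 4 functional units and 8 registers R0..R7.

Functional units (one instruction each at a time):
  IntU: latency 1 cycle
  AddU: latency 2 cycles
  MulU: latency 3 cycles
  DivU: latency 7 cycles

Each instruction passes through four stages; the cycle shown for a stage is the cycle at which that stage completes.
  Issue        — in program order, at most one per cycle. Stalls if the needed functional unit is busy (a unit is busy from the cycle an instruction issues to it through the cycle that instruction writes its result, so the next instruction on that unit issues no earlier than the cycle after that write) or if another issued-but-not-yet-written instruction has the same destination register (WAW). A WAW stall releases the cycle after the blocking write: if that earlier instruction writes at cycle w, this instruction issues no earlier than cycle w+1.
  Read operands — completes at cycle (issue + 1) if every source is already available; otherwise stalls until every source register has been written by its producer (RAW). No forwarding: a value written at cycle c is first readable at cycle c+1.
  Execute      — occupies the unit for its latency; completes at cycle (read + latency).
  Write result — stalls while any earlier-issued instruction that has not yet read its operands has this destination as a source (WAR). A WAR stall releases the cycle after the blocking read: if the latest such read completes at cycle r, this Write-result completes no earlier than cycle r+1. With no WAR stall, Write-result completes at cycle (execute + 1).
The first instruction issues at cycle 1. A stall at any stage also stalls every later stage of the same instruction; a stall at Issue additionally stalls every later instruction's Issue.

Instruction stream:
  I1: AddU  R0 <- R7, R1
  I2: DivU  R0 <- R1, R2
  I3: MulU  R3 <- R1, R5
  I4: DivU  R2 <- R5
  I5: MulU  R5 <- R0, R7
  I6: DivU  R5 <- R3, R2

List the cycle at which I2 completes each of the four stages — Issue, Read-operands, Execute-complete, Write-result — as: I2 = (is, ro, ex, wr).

I1  is:1  ro:2  ex:4  wr:5
I2  is:6  ro:7  ex:14  wr:15  — WAW R0: wait I1 write@5
I3  is:7  ro:8  ex:11  wr:12
I4  is:16  ro:17  ex:24  wr:25  — struct: DivU busy until I2 writes@15
I5  is:17  ro:18  ex:21  wr:22
I6  is:26  ro:27  ex:34  wr:35  — struct: DivU busy until I4 writes@25

I2 = (6, 7, 14, 15)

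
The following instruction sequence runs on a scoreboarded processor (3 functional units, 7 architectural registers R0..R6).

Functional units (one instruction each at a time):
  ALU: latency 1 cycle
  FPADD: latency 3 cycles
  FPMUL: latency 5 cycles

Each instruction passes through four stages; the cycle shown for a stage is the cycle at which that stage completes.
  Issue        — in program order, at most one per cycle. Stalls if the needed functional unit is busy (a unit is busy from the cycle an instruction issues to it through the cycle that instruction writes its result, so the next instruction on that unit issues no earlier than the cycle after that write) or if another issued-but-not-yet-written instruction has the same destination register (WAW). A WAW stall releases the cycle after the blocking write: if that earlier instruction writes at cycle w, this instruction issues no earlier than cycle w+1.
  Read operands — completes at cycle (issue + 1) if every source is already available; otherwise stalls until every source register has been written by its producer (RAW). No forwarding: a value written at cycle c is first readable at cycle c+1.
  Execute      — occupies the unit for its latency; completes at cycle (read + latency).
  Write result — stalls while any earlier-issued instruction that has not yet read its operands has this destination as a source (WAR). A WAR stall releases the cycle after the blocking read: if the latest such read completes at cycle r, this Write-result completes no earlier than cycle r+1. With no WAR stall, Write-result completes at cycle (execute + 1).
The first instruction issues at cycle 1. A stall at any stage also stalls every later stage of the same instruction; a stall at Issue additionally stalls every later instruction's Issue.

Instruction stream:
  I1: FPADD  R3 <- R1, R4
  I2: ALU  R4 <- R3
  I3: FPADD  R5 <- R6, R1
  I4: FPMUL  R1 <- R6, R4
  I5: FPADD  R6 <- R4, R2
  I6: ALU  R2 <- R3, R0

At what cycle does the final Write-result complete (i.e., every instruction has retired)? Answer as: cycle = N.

c1: I1 dispatched to FPADD
c2: I1 operands ready · I2 dispatched to ALU
c5: I1 complete
c6: R3←I1
c7: I2 operands ready · I3 dispatched to FPADD
c8: I2 complete · I3 operands ready · I4 dispatched to FPMUL
c9: R4←I2
c10: I4 operands ready
c11: I3 complete
c12: R5←I3
c13: I5 dispatched to FPADD
c14: I5 operands ready · I6 dispatched to ALU
c15: I4 complete · I6 operands ready
c16: R1←I4 · I6 complete
c17: I5 complete · R2←I6
c18: R6←I5

cycle = 18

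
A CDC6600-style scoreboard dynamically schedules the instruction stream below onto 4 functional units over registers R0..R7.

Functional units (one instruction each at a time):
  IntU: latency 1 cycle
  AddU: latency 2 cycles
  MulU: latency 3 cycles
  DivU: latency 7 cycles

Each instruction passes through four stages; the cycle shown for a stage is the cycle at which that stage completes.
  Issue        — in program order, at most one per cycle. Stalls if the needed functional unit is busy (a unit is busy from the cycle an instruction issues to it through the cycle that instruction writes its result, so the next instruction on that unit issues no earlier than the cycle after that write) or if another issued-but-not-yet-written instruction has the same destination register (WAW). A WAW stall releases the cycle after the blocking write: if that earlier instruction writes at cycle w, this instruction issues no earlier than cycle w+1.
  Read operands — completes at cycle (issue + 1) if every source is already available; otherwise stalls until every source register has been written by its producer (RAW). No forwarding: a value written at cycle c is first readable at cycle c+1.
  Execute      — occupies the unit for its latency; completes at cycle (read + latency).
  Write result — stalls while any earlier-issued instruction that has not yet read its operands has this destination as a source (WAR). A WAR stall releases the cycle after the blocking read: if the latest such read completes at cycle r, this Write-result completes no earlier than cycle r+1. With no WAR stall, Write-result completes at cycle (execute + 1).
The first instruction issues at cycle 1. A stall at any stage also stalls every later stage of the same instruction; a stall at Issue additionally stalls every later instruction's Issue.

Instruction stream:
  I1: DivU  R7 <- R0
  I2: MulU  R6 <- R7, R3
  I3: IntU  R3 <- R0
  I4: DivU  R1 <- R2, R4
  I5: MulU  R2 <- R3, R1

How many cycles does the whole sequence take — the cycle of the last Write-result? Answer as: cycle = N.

cycle = 25

I1: IS=1 RO=2 EX=9 WR=10
I2: IS=2 RO=11 EX=14 WR=15  [RAW R7: wait I1 write@10]
I3: IS=3 RO=4 EX=5 WR=12  [WAR R3: wait I2 read@11]
I4: IS=11 RO=12 EX=19 WR=20  [struct: DivU busy until I1 writes@10]
I5: IS=16 RO=21 EX=24 WR=25  [struct: MulU busy until I2 writes@15; RAW R1: wait I4 write@20]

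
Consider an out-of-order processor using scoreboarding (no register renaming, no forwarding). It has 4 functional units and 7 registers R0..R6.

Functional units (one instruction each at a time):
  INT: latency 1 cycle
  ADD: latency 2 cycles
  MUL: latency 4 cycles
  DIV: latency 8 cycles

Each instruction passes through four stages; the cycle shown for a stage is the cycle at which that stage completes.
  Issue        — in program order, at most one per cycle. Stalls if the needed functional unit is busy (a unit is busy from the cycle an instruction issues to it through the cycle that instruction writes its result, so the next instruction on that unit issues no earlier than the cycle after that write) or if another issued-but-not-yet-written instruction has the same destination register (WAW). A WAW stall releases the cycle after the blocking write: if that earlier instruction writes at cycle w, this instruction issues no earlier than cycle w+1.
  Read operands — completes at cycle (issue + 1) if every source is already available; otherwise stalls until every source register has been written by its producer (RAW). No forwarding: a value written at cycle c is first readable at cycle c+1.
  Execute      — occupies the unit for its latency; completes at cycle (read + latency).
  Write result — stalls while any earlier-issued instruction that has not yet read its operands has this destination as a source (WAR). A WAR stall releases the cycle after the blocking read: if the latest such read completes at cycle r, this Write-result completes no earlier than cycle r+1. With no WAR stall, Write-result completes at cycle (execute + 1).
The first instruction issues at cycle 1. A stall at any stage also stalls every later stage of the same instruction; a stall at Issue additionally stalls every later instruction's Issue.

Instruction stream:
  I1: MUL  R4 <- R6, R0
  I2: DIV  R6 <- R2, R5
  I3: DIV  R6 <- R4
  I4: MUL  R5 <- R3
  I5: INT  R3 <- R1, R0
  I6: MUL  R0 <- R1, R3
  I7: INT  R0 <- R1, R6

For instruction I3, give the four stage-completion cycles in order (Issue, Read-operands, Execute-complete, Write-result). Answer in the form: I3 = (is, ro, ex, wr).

I3 = (13, 14, 22, 23)

I1: IS=1 RO=2 EX=6 WR=7
I2: IS=2 RO=3 EX=11 WR=12
I3: IS=13 RO=14 EX=22 WR=23  [struct: DIV busy until I2 writes@12]
I4: IS=14 RO=15 EX=19 WR=20
I5: IS=15 RO=16 EX=17 WR=18
I6: IS=21 RO=22 EX=26 WR=27  [struct: MUL busy until I4 writes@20]
I7: IS=28 RO=29 EX=30 WR=31  [WAW R0: wait I6 write@27]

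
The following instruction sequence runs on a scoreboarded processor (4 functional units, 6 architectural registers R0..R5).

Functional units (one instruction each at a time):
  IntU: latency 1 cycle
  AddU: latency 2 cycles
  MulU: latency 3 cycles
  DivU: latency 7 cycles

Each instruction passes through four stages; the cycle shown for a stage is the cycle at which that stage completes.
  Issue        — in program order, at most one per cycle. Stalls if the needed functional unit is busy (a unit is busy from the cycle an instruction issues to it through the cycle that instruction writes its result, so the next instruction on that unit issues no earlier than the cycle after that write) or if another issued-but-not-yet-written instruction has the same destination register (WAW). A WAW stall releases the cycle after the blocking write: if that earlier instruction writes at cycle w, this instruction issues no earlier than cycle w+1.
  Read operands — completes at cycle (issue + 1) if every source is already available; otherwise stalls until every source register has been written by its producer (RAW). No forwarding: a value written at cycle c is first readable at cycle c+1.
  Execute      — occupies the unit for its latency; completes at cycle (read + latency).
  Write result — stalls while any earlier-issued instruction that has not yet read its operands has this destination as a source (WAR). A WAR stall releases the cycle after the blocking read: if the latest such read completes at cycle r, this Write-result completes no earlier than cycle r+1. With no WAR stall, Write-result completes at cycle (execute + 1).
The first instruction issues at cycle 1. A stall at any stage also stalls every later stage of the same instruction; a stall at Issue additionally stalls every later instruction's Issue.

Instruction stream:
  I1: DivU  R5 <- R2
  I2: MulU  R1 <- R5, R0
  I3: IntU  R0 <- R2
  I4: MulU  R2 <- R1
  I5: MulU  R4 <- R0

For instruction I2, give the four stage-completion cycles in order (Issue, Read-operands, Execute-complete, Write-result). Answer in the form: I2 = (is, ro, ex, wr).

c1: I1 issues→DivU
c2: I1 reads · I2 issues→MulU
c3: I3 issues→IntU
c4: I3 reads
c5: I3 exec-done
c9: I1 exec-done
c10: I1 writes R5
c11: I2 reads
c12: I3 writes R0
c14: I2 exec-done
c15: I2 writes R1
c16: I4 issues→MulU
c17: I4 reads
c20: I4 exec-done
c21: I4 writes R2
c22: I5 issues→MulU
c23: I5 reads
c26: I5 exec-done
c27: I5 writes R4

I2 = (2, 11, 14, 15)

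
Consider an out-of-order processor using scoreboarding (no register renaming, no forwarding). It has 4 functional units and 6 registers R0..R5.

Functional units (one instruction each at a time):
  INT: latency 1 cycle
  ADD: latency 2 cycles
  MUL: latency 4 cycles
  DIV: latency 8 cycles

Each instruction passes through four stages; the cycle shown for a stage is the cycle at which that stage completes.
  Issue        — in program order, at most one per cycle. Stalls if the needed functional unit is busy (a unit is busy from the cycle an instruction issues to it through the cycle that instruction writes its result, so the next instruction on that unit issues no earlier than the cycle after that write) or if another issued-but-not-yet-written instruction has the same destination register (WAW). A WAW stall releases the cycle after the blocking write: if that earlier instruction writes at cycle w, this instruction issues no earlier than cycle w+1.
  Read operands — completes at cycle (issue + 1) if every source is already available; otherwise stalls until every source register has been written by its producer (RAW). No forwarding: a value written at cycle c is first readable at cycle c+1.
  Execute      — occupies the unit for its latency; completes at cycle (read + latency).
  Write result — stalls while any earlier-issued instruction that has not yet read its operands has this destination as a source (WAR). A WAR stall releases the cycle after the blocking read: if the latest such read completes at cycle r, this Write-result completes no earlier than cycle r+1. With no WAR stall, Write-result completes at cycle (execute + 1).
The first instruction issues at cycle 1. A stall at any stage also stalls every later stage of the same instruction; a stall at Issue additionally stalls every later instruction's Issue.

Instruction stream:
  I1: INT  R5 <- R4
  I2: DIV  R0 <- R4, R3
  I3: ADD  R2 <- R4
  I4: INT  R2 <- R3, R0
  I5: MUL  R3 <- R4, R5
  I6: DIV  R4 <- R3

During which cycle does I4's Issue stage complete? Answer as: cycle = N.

cycle = 8

[I1] 1/2/3/4
[I2] 2/3/11/12
[I3] 3/4/6/7
[I4] 8/13/14/15  (WAW R2: wait I3 write@7; RAW R0: wait I2 write@12)
[I5] 9/10/14/15
[I6] 13/16/24/25  (struct: DIV busy until I2 writes@12; RAW R3: wait I5 write@15)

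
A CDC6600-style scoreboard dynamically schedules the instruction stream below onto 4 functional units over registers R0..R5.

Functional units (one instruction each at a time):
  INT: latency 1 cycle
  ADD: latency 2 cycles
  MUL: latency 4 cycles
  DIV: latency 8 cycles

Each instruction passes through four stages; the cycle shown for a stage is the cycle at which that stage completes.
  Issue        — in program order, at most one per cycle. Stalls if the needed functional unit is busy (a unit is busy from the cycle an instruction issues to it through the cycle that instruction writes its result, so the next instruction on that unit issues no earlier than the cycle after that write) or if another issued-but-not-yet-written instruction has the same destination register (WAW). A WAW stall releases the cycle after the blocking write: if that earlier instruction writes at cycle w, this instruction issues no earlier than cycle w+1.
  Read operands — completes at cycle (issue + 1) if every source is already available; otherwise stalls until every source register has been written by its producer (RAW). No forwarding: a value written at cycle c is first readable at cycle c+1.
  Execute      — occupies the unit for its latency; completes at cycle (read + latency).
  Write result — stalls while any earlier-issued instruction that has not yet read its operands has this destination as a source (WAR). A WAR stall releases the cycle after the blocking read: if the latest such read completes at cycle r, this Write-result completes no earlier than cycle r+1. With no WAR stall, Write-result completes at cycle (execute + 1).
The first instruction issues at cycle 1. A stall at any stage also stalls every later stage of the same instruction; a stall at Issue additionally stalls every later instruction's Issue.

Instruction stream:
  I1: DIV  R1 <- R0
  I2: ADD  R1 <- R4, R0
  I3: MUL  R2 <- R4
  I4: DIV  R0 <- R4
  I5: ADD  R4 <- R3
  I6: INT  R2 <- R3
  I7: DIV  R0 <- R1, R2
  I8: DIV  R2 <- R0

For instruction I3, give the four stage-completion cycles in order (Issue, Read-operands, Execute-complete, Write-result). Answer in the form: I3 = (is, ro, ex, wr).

I3 = (13, 14, 18, 19)

  I1 | 1 | 2 | 10 | 11
  I2 | 12 | 13 | 15 | 16   WAW R1: wait I1 write@11
  I3 | 13 | 14 | 18 | 19
  I4 | 14 | 15 | 23 | 24
  I5 | 17 | 18 | 20 | 21   struct: ADD busy until I2 writes@16
  I6 | 20 | 21 | 22 | 23   WAW R2: wait I3 write@19
  I7 | 25 | 26 | 34 | 35   struct: DIV busy until I4 writes@24
  I8 | 36 | 37 | 45 | 46   struct: DIV busy until I7 writes@35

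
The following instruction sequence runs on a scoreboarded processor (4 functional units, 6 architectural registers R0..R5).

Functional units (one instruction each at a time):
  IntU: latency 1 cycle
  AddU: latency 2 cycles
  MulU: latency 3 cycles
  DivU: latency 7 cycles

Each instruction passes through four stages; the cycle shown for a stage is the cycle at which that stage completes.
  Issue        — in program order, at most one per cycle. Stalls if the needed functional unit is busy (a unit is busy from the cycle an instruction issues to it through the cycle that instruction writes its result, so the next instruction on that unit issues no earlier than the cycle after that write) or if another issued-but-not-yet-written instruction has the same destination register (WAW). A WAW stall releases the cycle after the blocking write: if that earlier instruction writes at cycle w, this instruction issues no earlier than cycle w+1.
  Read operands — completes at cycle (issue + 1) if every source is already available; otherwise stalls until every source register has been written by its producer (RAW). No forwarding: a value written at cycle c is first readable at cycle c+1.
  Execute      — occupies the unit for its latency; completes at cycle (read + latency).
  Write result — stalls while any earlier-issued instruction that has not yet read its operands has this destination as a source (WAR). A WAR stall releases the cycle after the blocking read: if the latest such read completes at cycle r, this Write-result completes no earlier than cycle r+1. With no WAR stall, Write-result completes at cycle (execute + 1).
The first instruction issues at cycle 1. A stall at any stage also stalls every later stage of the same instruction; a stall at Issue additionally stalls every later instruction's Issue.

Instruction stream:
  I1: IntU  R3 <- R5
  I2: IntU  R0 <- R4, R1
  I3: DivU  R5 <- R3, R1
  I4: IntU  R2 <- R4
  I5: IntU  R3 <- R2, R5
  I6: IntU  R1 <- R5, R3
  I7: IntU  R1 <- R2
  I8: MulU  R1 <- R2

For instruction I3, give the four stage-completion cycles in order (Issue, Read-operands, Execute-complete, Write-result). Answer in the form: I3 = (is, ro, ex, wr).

[1] I1 issues→IntU
[2] I1 reads
[3] I1 exec-done
[4] I1 writes R3
[5] I2 issues→IntU
[6] I2 reads · I3 issues→DivU
[7] I2 exec-done · I3 reads
[8] I2 writes R0
[9] I4 issues→IntU
[10] I4 reads
[11] I4 exec-done
[12] I4 writes R2
[13] I5 issues→IntU
[14] I3 exec-done
[15] I3 writes R5
[16] I5 reads
[17] I5 exec-done
[18] I5 writes R3
[19] I6 issues→IntU
[20] I6 reads
[21] I6 exec-done
[22] I6 writes R1
[23] I7 issues→IntU
[24] I7 reads
[25] I7 exec-done
[26] I7 writes R1
[27] I8 issues→MulU
[28] I8 reads
[31] I8 exec-done
[32] I8 writes R1

I3 = (6, 7, 14, 15)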